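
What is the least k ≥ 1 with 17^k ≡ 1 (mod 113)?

112

ord(17) | φ(113) = 113 − 1 = 112 = 2^4 · 7.
Divisors of 112: 1, 2, 4, 7, 8, 14, 16, 28, 56, 112.
Evaluate successive powers at the divisors of 112:
17^1 ≡ 17 (mod 113)
17^2 ≡ 63 (mod 113)
17^4 ≡ 14 (mod 113)
17^7 ≡ 78 (mod 113)
17^8 ≡ 83 (mod 113)
17^14 ≡ 95 (mod 113)
17^16 ≡ 109 (mod 113)
17^28 ≡ 98 (mod 113)
17^56 ≡ 112 (mod 113)
17^112 ≡ 1 (mod 113) ✓
The smallest such exponent is 112, so the order of 17 is 112.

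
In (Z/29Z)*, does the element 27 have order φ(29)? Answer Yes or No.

φ(29) = 29 − 1 = 28 = 2^2 · 7.
27 is a primitive root mod 29 iff 27^(φ(29)/q) ≢ 1 for every prime q | φ(29), i.e. q ∈ {2, 7}.
27^14 ≡ 28 (mod 29)  [q = 2: ≢ 1 ✓]
27^4 ≡ 16 (mod 29)  [q = 7: ≢ 1 ✓]
All checks pass, so 27 has order 28 and is a primitive root modulo 29.

Yes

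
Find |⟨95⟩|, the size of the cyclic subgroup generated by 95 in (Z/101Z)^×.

5

By Lagrange's theorem, ord_101(95) divides φ(101) = 101 − 1 = 100 = 2^2 · 5^2.
Divisors of 100: 1, 2, 4, 5, 10, 20, 25, 50, 100.
Check 95^d mod 101 for each divisor in increasing order:
95^1 ≡ 95
95^2 ≡ 36
95^4 ≡ 84
95^5 ≡ 1
The smallest such exponent is 5, so the order of 95 is 5.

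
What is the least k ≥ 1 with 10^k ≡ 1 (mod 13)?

By Lagrange's theorem, ord_13(10) divides φ(13) = 13 − 1 = 12 = 2^2 · 3.
Divisors of 12: 1, 2, 3, 4, 6, 12.
Check 10^d mod 13 for each divisor in increasing order:
10^1 ≡ 10
10^2 ≡ 9
10^3 ≡ 12
10^4 ≡ 3
10^6 ≡ 1
So ord_13(10) = 6.

6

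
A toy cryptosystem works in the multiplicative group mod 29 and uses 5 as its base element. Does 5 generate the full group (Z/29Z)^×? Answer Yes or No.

No

φ(29) = 29 − 1 = 28 = 2^2 · 7.
Test 5^(28/q) mod 29 for each prime factor q of 28:
5^14 ≡ 1 (mod 29)  [q = 2: ≡ 1 ✗]
5^4 ≡ 16 (mod 29)  [q = 7: ≢ 1 ✓]
The check at q = 2 fails, so 5 generates a proper subgroup.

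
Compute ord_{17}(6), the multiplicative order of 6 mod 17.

16

By Lagrange's theorem, ord_17(6) divides φ(17) = 17 − 1 = 16 = 2^4.
Divisors of 16: 1, 2, 4, 8, 16.
Test each divisor d:
6^1 ≡ 6
6^2 ≡ 2
6^4 ≡ 4
6^8 ≡ 16
6^16 ≡ 1
The smallest such exponent is 16, so the order of 6 is 16.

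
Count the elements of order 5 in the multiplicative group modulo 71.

4

φ(71) = 71 − 1 = 70 = 2 · 5 · 7.
(Z/71Z)^× is cyclic (|G| = 70); a cyclic group of order m has exactly φ(d) elements of each order d | m, and none otherwise.
5 | 70, and φ(5) = 5 − 1 = 4.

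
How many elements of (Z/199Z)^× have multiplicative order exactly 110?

0

φ(199) = 199 − 1 = 198 = 2 · 3^2 · 11.
(Z/199Z)^× is cyclic (|G| = 198); a cyclic group of order m has exactly φ(d) elements of each order d | m, and none otherwise.
110 does not divide 198, so no element of (Z/199Z)^× has order 110.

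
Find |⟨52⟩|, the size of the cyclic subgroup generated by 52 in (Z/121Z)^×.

ord(52) | φ(121) = φ(11^2) = 11·(11−1) = 110 = 2 · 5 · 11.
Divisors of 110: 1, 2, 5, 10, 11, 22, 55, 110.
Evaluate successive powers at the divisors of 110:
52^1 ≡ 52 (mod 121)
52^2 ≡ 42 (mod 121)
52^5 ≡ 10 (mod 121)
52^10 ≡ 100 (mod 121)
52^11 ≡ 118 (mod 121)
52^22 ≡ 9 (mod 121)
52^55 ≡ 120 (mod 121)
52^110 ≡ 1 (mod 121) ✓
So ord_121(52) = 110.

110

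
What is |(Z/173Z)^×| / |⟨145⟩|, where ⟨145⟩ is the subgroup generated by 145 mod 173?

1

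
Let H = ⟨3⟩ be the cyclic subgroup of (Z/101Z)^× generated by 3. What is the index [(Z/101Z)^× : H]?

ord(3) | φ(101) = 101 − 1 = 100 = 2^2 · 5^2.
Divisors of 100: 1, 2, 4, 5, 10, 20, 25, 50, 100.
Test each divisor d:
3^1 ≡ 3 (mod 101)
3^2 ≡ 9 (mod 101)
3^4 ≡ 81 (mod 101)
3^5 ≡ 41 (mod 101)
3^10 ≡ 65 (mod 101)
3^20 ≡ 84 (mod 101)
3^25 ≡ 10 (mod 101)
3^50 ≡ 100 (mod 101)
3^100 ≡ 1 (mod 101) ✓
So ord_101(3) = 100, hence |⟨3⟩| = 100.
Index = |(Z/101Z)^×| / |⟨3⟩| = 100 / 100 = 1.

1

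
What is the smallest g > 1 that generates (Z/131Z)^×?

2

φ(131) = 131 − 1 = 130 = 2 · 5 · 13.
Test candidates g = 2, 3, … against the prime factors q ∈ {2, 5, 13} of φ(131): g is a generator iff g^(130/q) ≢ 1 for every such q.
g = 2: 2^65 ≡ 130; 2^26 ≡ 53; 2^10 ≡ 107 — none is 1, so 2 is a primitive root.
So 2 is the smallest generator of (Z/131Z)^×.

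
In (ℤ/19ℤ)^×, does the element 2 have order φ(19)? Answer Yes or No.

Yes

φ(19) = 19 − 1 = 18 = 2 · 3^2.
It suffices to check that the order of 2 is not a proper divisor of 18: compute 2^(18/q) for q ∈ {2, 3}.
2^9 ≡ 18 (mod 19)  [q = 2: ≢ 1 ✓]
2^6 ≡ 7 (mod 19)  [q = 3: ≢ 1 ✓]
Every test exponent gives a nontrivial residue, hence 2 generates the full group.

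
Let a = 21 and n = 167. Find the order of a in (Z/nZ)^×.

83

By Lagrange's theorem, ord_167(21) divides φ(167) = 167 − 1 = 166 = 2 · 83.
Divisors of 166: 1, 2, 83, 166.
Test each divisor d:
21^1 ≡ 21 (mod 167)
21^2 ≡ 107 (mod 167)
21^83 ≡ 1 (mod 167) ✓
So ord_167(21) = 83.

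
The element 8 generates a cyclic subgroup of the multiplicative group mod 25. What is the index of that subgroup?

1

By Lagrange's theorem, ord_25(8) divides φ(25) = φ(5^2) = 5·(5−1) = 20 = 2^2 · 5.
Divisors of 20: 1, 2, 4, 5, 10, 20.
Evaluate successive powers at the divisors of 20:
8^1 ≡ 8
8^2 ≡ 14
8^4 ≡ 21
8^5 ≡ 18
8^10 ≡ 24
8^20 ≡ 1
Thus |⟨8⟩| = ord(8) = 20.
[(Z/25Z)^× : ⟨8⟩] = 20/20 = 1.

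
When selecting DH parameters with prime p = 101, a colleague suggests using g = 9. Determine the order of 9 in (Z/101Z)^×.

50

By Lagrange's theorem, ord_101(9) divides φ(101) = 101 − 1 = 100 = 2^2 · 5^2.
Divisors of 100: 1, 2, 4, 5, 10, 20, 25, 50, 100.
Compute 9^d (mod 101) for the divisors d until we hit 1:
9^1 ≡ 9
9^2 ≡ 81
9^4 ≡ 97
9^5 ≡ 65
9^10 ≡ 84
9^20 ≡ 87
9^25 ≡ 100
9^50 ≡ 1
Therefore the multiplicative order of 9 modulo 101 is 50.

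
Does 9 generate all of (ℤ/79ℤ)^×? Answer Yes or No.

φ(79) = 79 − 1 = 78 = 2 · 3 · 13.
Test 9^(78/q) mod 79 for each prime factor q of 78:
9^39 ≡ 1 (mod 79)  [q = 2: ≡ 1 ✗]
9^26 ≡ 55 (mod 79)  [q = 3: ≢ 1 ✓]
9^6 ≡ 8 (mod 79)  [q = 13: ≢ 1 ✓]
9^39 ≡ 1 shows ord(9) | 39, strictly less than φ(79); not a primitive root.

No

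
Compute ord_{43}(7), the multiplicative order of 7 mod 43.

The order of 7 must divide φ(43) = 43 − 1 = 42 = 2 · 3 · 7.
Divisors of 42: 1, 2, 3, 6, 7, 14, 21, 42.
Check 7^d mod 43 for each divisor in increasing order:
7^1 ≡ 7 (mod 43)
7^2 ≡ 6 (mod 43)
7^3 ≡ 42 (mod 43)
7^6 ≡ 1 (mod 43) ✓
Therefore the multiplicative order of 7 modulo 43 is 6.

6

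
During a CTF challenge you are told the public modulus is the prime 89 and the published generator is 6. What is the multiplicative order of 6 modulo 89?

ord(6) | φ(89) = 89 − 1 = 88 = 2^3 · 11.
Divisors of 88: 1, 2, 4, 8, 11, 22, 44, 88.
Test each divisor d:
6^1 ≡ 6 (mod 89)
6^2 ≡ 36 (mod 89)
6^4 ≡ 50 (mod 89)
6^8 ≡ 8 (mod 89)
6^11 ≡ 37 (mod 89)
6^22 ≡ 34 (mod 89)
6^44 ≡ 88 (mod 89)
6^88 ≡ 1 (mod 89) ✓
Hence ord(6) = 88.

88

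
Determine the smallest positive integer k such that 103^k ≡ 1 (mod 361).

The order of 103 must divide φ(361) = φ(19^2) = 19·(19−1) = 342 = 2 · 3^2 · 19.
Divisors of 342: 1, 2, 3, 6, 9, 18, 19, 38, 57, 114, 171, 342.
Compute 103^d (mod 361) for the divisors d until we hit 1:
103^1 ≡ 103 (mod 361)
103^2 ≡ 140 (mod 361)
103^3 ≡ 341 (mod 361)
103^6 ≡ 39 (mod 361)
103^9 ≡ 303 (mod 361)
103^18 ≡ 115 (mod 361)
103^19 ≡ 293 (mod 361)
103^38 ≡ 292 (mod 361)
103^57 ≡ 360 (mod 361)
103^114 ≡ 1 (mod 361) ✓
The smallest such exponent is 114, so the order of 103 is 114.

114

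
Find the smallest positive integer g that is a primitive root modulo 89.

3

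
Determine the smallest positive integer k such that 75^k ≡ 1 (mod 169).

78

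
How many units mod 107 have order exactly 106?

52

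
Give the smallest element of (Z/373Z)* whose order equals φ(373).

2

φ(373) = 373 − 1 = 372 = 2^2 · 3 · 31.
g is a primitive root iff g^(372/q) ≢ 1 (mod 373) for each prime q ∈ {2, 3, 31}.
g = 2: 2^186 ≡ 372; 2^124 ≡ 284; 2^12 ≡ 366 — none is 1, so 2 is a primitive root.
The smallest primitive root modulo 373 is 2.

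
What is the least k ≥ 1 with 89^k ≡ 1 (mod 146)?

Since 89 ∈ (Z/146Z)^×, its order divides φ(146) = φ(2)·φ(73) = 1·72 = 72 = 2^3 · 3^2.
Divisors of 72: 1, 2, 3, 4, 6, 8, 9, 12, 18, 24, 36, 72.
Compute 89^d (mod 146) for the divisors d until we hit 1:
89^1 ≡ 89 (mod 146)
89^2 ≡ 37 (mod 146)
89^3 ≡ 81 (mod 146)
89^4 ≡ 55 (mod 146)
89^6 ≡ 137 (mod 146)
89^8 ≡ 105 (mod 146)
89^9 ≡ 1 (mod 146) ✓
The smallest such exponent is 9, so the order of 89 is 9.

9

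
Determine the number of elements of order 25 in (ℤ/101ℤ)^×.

20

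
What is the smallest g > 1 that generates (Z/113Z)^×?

φ(113) = 113 − 1 = 112 = 2^4 · 7.
Test candidates g = 2, 3, … against the prime factors q ∈ {2, 7} of φ(113): g is a generator iff g^(112/q) ≢ 1 for every such q.
g = 2: 2^56 ≡ 1 — hits 1, so not a primitive root.
g = 3: 3^56 ≡ 112; 3^16 ≡ 49 — none is 1, so 3 is a primitive root.
So 3 is the smallest generator of (Z/113Z)^×.

3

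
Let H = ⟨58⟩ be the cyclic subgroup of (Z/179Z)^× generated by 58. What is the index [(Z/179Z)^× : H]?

ord(58) | φ(179) = 179 − 1 = 178 = 2 · 89.
Divisors of 178: 1, 2, 89, 178.
Test each divisor d:
58^1 ≡ 58
58^2 ≡ 142
58^89 ≡ 178
58^178 ≡ 1
So ord_179(58) = 178, hence |⟨58⟩| = 178.
Index = |(Z/179Z)^×| / |⟨58⟩| = 178 / 178 = 1.

1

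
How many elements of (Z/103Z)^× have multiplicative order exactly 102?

32

φ(103) = 103 − 1 = 102 = 2 · 3 · 17.
In a cyclic group of order 102, there are φ(d) elements of order d for each divisor d of 102, and zero for non-divisors.
102 = 2 · 3 · 17 divides 102, and φ(102) = 32.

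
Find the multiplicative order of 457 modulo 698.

87

The order of 457 must divide φ(698) = φ(2)·φ(349) = 1·348 = 348 = 2^2 · 3 · 29.
Divisors of 348: 1, 2, 3, 4, 6, 12, 29, 58, 87, 116, 174, 348.
Evaluate successive powers at the divisors of 348:
457^1 ≡ 457 (mod 698)
457^2 ≡ 147 (mod 698)
457^3 ≡ 171 (mod 698)
457^4 ≡ 669 (mod 698)
457^6 ≡ 623 (mod 698)
457^12 ≡ 41 (mod 698)
457^29 ≡ 471 (mod 698)
457^58 ≡ 575 (mod 698)
457^87 ≡ 1 (mod 698) ✓
Therefore the multiplicative order of 457 modulo 698 is 87.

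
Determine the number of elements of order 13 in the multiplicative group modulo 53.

φ(53) = 53 − 1 = 52 = 2^2 · 13.
In a cyclic group of order 52, there are φ(d) elements of order d for each divisor d of 52, and zero for non-divisors.
13 | 52, and φ(13) = 13 − 1 = 12.

12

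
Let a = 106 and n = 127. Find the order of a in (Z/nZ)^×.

ord(106) | φ(127) = 127 − 1 = 126 = 2 · 3^2 · 7.
Divisors of 126: 1, 2, 3, 6, 7, 9, 14, 18, 21, 42, 63, 126.
Evaluate successive powers at the divisors of 126:
106^1 ≡ 106
106^2 ≡ 60
106^3 ≡ 10
106^6 ≡ 100
106^7 ≡ 59
106^9 ≡ 111
106^14 ≡ 52
106^18 ≡ 2
106^21 ≡ 20
106^42 ≡ 19
106^63 ≡ 126
106^126 ≡ 1
Hence ord(106) = 126.

126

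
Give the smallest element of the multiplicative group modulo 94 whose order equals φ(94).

φ(94) = φ(2)·φ(47) = 1·46 = 46 = 2 · 23.
Test candidates g = 2, 3, … against the prime factors q ∈ {2, 23} of φ(94): g is a generator iff g^(46/q) ≢ 1 for every such q.
g = 2: gcd(2, 94) = 2 > 1, not a unit — skip.
g = 3: 3^23 ≡ 1 — hits 1, so not a primitive root.
g = 4: gcd(4, 94) = 2 > 1, not a unit — skip.
g = 5: 5^23 ≡ 93; 5^2 ≡ 25 — none is 1, so 5 is a primitive root.
So 5 is the smallest generator of (Z/94Z)^×.

5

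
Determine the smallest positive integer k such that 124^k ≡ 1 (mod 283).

The order of 124 must divide φ(283) = 283 − 1 = 282 = 2 · 3 · 47.
Divisors of 282: 1, 2, 3, 6, 47, 94, 141, 282.
Check 124^d mod 283 for each divisor in increasing order:
124^1 ≡ 124 (mod 283)
124^2 ≡ 94 (mod 283)
124^3 ≡ 53 (mod 283)
124^6 ≡ 262 (mod 283)
124^47 ≡ 239 (mod 283)
124^94 ≡ 238 (mod 283)
124^141 ≡ 282 (mod 283)
124^282 ≡ 1 (mod 283) ✓
The smallest such exponent is 282, so the order of 124 is 282.

282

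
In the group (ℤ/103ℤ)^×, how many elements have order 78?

0

φ(103) = 103 − 1 = 102 = 2 · 3 · 17.
In a cyclic group of order 102, there are φ(d) elements of order d for each divisor d of 102, and zero for non-divisors.
78 does not divide 102, so no element of (Z/103Z)^× has order 78.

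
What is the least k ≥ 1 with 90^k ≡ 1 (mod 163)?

81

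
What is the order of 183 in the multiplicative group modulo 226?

112

Since 183 ∈ (Z/226Z)^×, its order divides φ(226) = φ(2)·φ(113) = 1·112 = 112 = 2^4 · 7.
Divisors of 112: 1, 2, 4, 7, 8, 14, 16, 28, 56, 112.
Test each divisor d:
183^1 ≡ 183
183^2 ≡ 41
183^4 ≡ 99
183^7 ≡ 161
183^8 ≡ 83
183^14 ≡ 157
183^16 ≡ 109
183^28 ≡ 15
183^56 ≡ 225
183^112 ≡ 1
The smallest such exponent is 112, so the order of 183 is 112.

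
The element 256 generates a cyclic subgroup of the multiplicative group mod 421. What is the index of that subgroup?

Since 256 ∈ (Z/421Z)^×, its order divides φ(421) = 421 − 1 = 420 = 2^2 · 3 · 5 · 7.
Divisors of 420: 1, 2, 3, 4, 5, 6, 7, 10, 12, 14, 15, 20, 21, 28, 30, 35, 42, 60, 70, 84, 105, 140, 210, 420.
Evaluate successive powers at the divisors of 420:
256^1 ≡ 256 (mod 421)
256^2 ≡ 281 (mod 421)
256^3 ≡ 366 (mod 421)
256^4 ≡ 234 (mod 421)
256^5 ≡ 122 (mod 421)
256^6 ≡ 78 (mod 421)
256^7 ≡ 181 (mod 421)
256^10 ≡ 149 (mod 421)
256^12 ≡ 190 (mod 421)
256^14 ≡ 344 (mod 421)
256^15 ≡ 75 (mod 421)
256^20 ≡ 309 (mod 421)
256^21 ≡ 377 (mod 421)
256^28 ≡ 35 (mod 421)
256^30 ≡ 152 (mod 421)
256^35 ≡ 20 (mod 421)
256^42 ≡ 252 (mod 421)
256^60 ≡ 370 (mod 421)
256^70 ≡ 400 (mod 421)
256^84 ≡ 354 (mod 421)
256^105 ≡ 1 (mod 421) ✓
Thus |⟨256⟩| = ord(256) = 105.
The index is φ(421) / ord(256) = 420 / 105 = 4.

4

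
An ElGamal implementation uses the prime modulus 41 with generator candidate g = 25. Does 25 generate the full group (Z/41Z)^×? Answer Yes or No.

No

φ(41) = 41 − 1 = 40 = 2^3 · 5.
It suffices to check that the order of 25 is not a proper divisor of 40: compute 25^(40/q) for q ∈ {2, 5}.
25^20 ≡ 1 (mod 41)  [q = 2: ≡ 1 ✗]
25^8 ≡ 37 (mod 41)  [q = 5: ≢ 1 ✓]
The check at q = 2 fails, so 25 generates a proper subgroup.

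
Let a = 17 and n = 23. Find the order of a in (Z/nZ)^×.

By Lagrange's theorem, ord_23(17) divides φ(23) = 23 − 1 = 22 = 2 · 11.
Divisors of 22: 1, 2, 11, 22.
Check 17^d mod 23 for each divisor in increasing order:
17^1 ≡ 17 (mod 23)
17^2 ≡ 13 (mod 23)
17^11 ≡ 22 (mod 23)
17^22 ≡ 1 (mod 23) ✓
Hence ord(17) = 22.

22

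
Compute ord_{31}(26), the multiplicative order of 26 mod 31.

The order of 26 must divide φ(31) = 31 − 1 = 30 = 2 · 3 · 5.
Divisors of 30: 1, 2, 3, 5, 6, 10, 15, 30.
Test each divisor d:
26^1 ≡ 26 (mod 31)
26^2 ≡ 25 (mod 31)
26^3 ≡ 30 (mod 31)
26^5 ≡ 6 (mod 31)
26^6 ≡ 1 (mod 31) ✓
Hence ord(26) = 6.

6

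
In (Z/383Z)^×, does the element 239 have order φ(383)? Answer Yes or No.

Yes

φ(383) = 383 − 1 = 382 = 2 · 191.
It suffices to check that the order of 239 is not a proper divisor of 382: compute 239^(382/q) for q ∈ {2, 191}.
239^191 ≡ 382 (mod 383)  [q = 2: ≢ 1 ✓]
239^2 ≡ 54 (mod 383)  [q = 191: ≢ 1 ✓]
All checks pass, so 239 has order 382 and is a primitive root modulo 383.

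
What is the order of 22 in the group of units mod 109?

ord(22) | φ(109) = 109 − 1 = 108 = 2^2 · 3^3.
Divisors of 108: 1, 2, 3, 4, 6, 9, 12, 18, 27, 36, 54, 108.
Evaluate successive powers at the divisors of 108:
22^1 ≡ 22 (mod 109)
22^2 ≡ 48 (mod 109)
22^3 ≡ 75 (mod 109)
22^4 ≡ 15 (mod 109)
22^6 ≡ 66 (mod 109)
22^9 ≡ 45 (mod 109)
22^12 ≡ 105 (mod 109)
22^18 ≡ 63 (mod 109)
22^27 ≡ 1 (mod 109) ✓
The smallest such exponent is 27, so the order of 22 is 27.

27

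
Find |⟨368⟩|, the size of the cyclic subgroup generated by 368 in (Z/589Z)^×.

30

The order of 368 must divide φ(589) = φ(19·31) = (19−1)·(31−1) = 18·30 = 540 = 2^2 · 3^3 · 5.
Divisors of 540: 1, 2, 3, 4, 5, 6, 9, 10, 12, 15, 18, 20, 27, 30, 36, 45, 54, 60, 90, 108, 135, 180, 270, 540.
Test each divisor d:
368^1 ≡ 368 (mod 589)
368^2 ≡ 543 (mod 589)
368^3 ≡ 153 (mod 589)
368^4 ≡ 349 (mod 589)
368^5 ≡ 30 (mod 589)
368^6 ≡ 438 (mod 589)
368^9 ≡ 457 (mod 589)
368^10 ≡ 311 (mod 589)
368^12 ≡ 419 (mod 589)
368^15 ≡ 495 (mod 589)
368^18 ≡ 343 (mod 589)
368^20 ≡ 125 (mod 589)
368^27 ≡ 77 (mod 589)
368^30 ≡ 1 (mod 589) ✓
So ord_589(368) = 30.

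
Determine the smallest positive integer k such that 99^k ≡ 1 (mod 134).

ord(99) | φ(134) = φ(2)·φ(67) = 1·66 = 66 = 2 · 3 · 11.
Divisors of 66: 1, 2, 3, 6, 11, 22, 33, 66.
Evaluate successive powers at the divisors of 66:
99^1 ≡ 99 (mod 134)
99^2 ≡ 19 (mod 134)
99^3 ≡ 5 (mod 134)
99^6 ≡ 25 (mod 134)
99^11 ≡ 97 (mod 134)
99^22 ≡ 29 (mod 134)
99^33 ≡ 133 (mod 134)
99^66 ≡ 1 (mod 134) ✓
So ord_134(99) = 66.

66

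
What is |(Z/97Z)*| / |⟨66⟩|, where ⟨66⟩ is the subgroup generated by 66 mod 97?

ord(66) | φ(97) = 97 − 1 = 96 = 2^5 · 3.
Divisors of 96: 1, 2, 3, 4, 6, 8, 12, 16, 24, 32, 48, 96.
Test each divisor d:
66^1 ≡ 66 (mod 97)
66^2 ≡ 88 (mod 97)
66^3 ≡ 85 (mod 97)
66^4 ≡ 81 (mod 97)
66^6 ≡ 47 (mod 97)
66^8 ≡ 62 (mod 97)
66^12 ≡ 75 (mod 97)
66^16 ≡ 61 (mod 97)
66^24 ≡ 96 (mod 97)
66^32 ≡ 35 (mod 97)
66^48 ≡ 1 (mod 97) ✓
Thus |⟨66⟩| = ord(66) = 48.
[(Z/97Z)^× : ⟨66⟩] = 96/48 = 2.

2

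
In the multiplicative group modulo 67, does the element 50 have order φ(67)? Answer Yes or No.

Yes

φ(67) = 67 − 1 = 66 = 2 · 3 · 11.
It suffices to check that the order of 50 is not a proper divisor of 66: compute 50^(66/q) for q ∈ {2, 3, 11}.
50^33 ≡ 66 (mod 67)  [q = 2: ≢ 1 ✓]
50^22 ≡ 37 (mod 67)  [q = 3: ≢ 1 ✓]
50^6 ≡ 15 (mod 67)  [q = 11: ≢ 1 ✓]
All checks pass, so 50 has order 66 and is a primitive root modulo 67.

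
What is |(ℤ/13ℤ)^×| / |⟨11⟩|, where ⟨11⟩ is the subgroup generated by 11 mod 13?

1

The order of 11 must divide φ(13) = 13 − 1 = 12 = 2^2 · 3.
Divisors of 12: 1, 2, 3, 4, 6, 12.
Check 11^d mod 13 for each divisor in increasing order:
11^1 ≡ 11
11^2 ≡ 4
11^3 ≡ 5
11^4 ≡ 3
11^6 ≡ 12
11^12 ≡ 1
The order of 11 is 12, so the subgroup it generates has 12 elements.
Index = |(Z/13Z)^×| / |⟨11⟩| = 12 / 12 = 1.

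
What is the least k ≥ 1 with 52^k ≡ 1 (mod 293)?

292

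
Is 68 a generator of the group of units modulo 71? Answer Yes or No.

φ(71) = 71 − 1 = 70 = 2 · 5 · 7.
It suffices to check that the order of 68 is not a proper divisor of 70: compute 68^(70/q) for q ∈ {2, 5, 7}.
68^35 ≡ 70 (mod 71)  [q = 2: ≢ 1 ✓]
68^14 ≡ 54 (mod 71)  [q = 5: ≢ 1 ✓]
68^10 ≡ 48 (mod 71)  [q = 7: ≢ 1 ✓]
All checks pass, so 68 has order 70 and is a primitive root modulo 71.

Yes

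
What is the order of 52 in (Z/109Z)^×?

108

The order of 52 must divide φ(109) = 109 − 1 = 108 = 2^2 · 3^3.
Divisors of 108: 1, 2, 3, 4, 6, 9, 12, 18, 27, 36, 54, 108.
Compute 52^d (mod 109) for the divisors d until we hit 1:
52^1 ≡ 52 (mod 109)
52^2 ≡ 88 (mod 109)
52^3 ≡ 107 (mod 109)
52^4 ≡ 5 (mod 109)
52^6 ≡ 4 (mod 109)
52^9 ≡ 101 (mod 109)
52^12 ≡ 16 (mod 109)
52^18 ≡ 64 (mod 109)
52^27 ≡ 33 (mod 109)
52^36 ≡ 63 (mod 109)
52^54 ≡ 108 (mod 109)
52^108 ≡ 1 (mod 109) ✓
The smallest such exponent is 108, so the order of 52 is 108.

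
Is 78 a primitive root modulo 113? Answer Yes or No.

φ(113) = 113 − 1 = 112 = 2^4 · 7.
Test 78^(112/q) mod 113 for each prime factor q of 112:
78^56 ≡ 112 (mod 113)  [q = 2: ≢ 1 ✓]
78^16 ≡ 1 (mod 113)  [q = 7: ≡ 1 ✗]
78^16 ≡ 1 shows ord(78) | 16, strictly less than φ(113); not a primitive root.

No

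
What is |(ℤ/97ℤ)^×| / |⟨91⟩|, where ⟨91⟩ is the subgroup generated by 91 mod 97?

8

ord(91) | φ(97) = 97 − 1 = 96 = 2^5 · 3.
Divisors of 96: 1, 2, 3, 4, 6, 8, 12, 16, 24, 32, 48, 96.
Check 91^d mod 97 for each divisor in increasing order:
91^1 ≡ 91 (mod 97)
91^2 ≡ 36 (mod 97)
91^3 ≡ 75 (mod 97)
91^4 ≡ 35 (mod 97)
91^6 ≡ 96 (mod 97)
91^8 ≡ 61 (mod 97)
91^12 ≡ 1 (mod 97) ✓
Thus |⟨91⟩| = ord(91) = 12.
Index = |(Z/97Z)^×| / |⟨91⟩| = 96 / 12 = 8.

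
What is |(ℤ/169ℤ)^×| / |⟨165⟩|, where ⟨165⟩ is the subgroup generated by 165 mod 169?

4

ord(165) | φ(169) = φ(13^2) = 13·(13−1) = 156 = 2^2 · 3 · 13.
Divisors of 156: 1, 2, 3, 4, 6, 12, 13, 26, 39, 52, 78, 156.
Check 165^d mod 169 for each divisor in increasing order:
165^1 ≡ 165 (mod 169)
165^2 ≡ 16 (mod 169)
165^3 ≡ 105 (mod 169)
165^4 ≡ 87 (mod 169)
165^6 ≡ 40 (mod 169)
165^12 ≡ 79 (mod 169)
165^13 ≡ 22 (mod 169)
165^26 ≡ 146 (mod 169)
165^39 ≡ 1 (mod 169) ✓
The order of 165 is 39, so the subgroup it generates has 39 elements.
The index is φ(169) / ord(165) = 156 / 39 = 4.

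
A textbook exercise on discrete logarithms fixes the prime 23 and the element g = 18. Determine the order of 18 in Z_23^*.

The order of 18 must divide φ(23) = 23 − 1 = 22 = 2 · 11.
Divisors of 22: 1, 2, 11, 22.
Compute 18^d (mod 23) for the divisors d until we hit 1:
18^1 ≡ 18
18^2 ≡ 2
18^11 ≡ 1
The smallest such exponent is 11, so the order of 18 is 11.

11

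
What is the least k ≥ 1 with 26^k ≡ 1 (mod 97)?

96

The order of 26 must divide φ(97) = 97 − 1 = 96 = 2^5 · 3.
Divisors of 96: 1, 2, 3, 4, 6, 8, 12, 16, 24, 32, 48, 96.
Test each divisor d:
26^1 ≡ 26 (mod 97)
26^2 ≡ 94 (mod 97)
26^3 ≡ 19 (mod 97)
26^4 ≡ 9 (mod 97)
26^6 ≡ 70 (mod 97)
26^8 ≡ 81 (mod 97)
26^12 ≡ 50 (mod 97)
26^16 ≡ 62 (mod 97)
26^24 ≡ 75 (mod 97)
26^32 ≡ 61 (mod 97)
26^48 ≡ 96 (mod 97)
26^96 ≡ 1 (mod 97) ✓
Hence ord(26) = 96.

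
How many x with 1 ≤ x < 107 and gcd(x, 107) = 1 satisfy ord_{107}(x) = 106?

52

φ(107) = 107 − 1 = 106 = 2 · 53.
(Z/107Z)^× is cyclic (|G| = 106); a cyclic group of order m has exactly φ(d) elements of each order d | m, and none otherwise.
106 = 2 · 53 divides 106, and φ(106) = 52.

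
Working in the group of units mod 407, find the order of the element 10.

6

The order of 10 must divide φ(407) = φ(11·37) = (11−1)·(37−1) = 10·36 = 360 = 2^3 · 3^2 · 5.
Divisors of 360: 1, 2, 3, 4, 5, 6, 8, 9, 10, 12, 15, 18, 20, 24, 30, 36, 40, 45, 60, 72, 90, 120, 180, 360.
Check 10^d mod 407 for each divisor in increasing order:
10^1 ≡ 10
10^2 ≡ 100
10^3 ≡ 186
10^4 ≡ 232
10^5 ≡ 285
10^6 ≡ 1
Hence ord(10) = 6.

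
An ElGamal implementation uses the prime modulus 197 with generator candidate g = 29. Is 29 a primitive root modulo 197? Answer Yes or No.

No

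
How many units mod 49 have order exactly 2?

1

φ(49) = φ(7^2) = 7·(7−1) = 42 = 2 · 3 · 7.
In a cyclic group of order 42, there are φ(d) elements of order d for each divisor d of 42, and zero for non-divisors.
2 | 42, and φ(2) = 2 − 1 = 1.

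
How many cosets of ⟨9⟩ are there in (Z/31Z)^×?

Since 9 ∈ (Z/31Z)^×, its order divides φ(31) = 31 − 1 = 30 = 2 · 3 · 5.
Divisors of 30: 1, 2, 3, 5, 6, 10, 15, 30.
Check 9^d mod 31 for each divisor in increasing order:
9^1 ≡ 9 (mod 31)
9^2 ≡ 19 (mod 31)
9^3 ≡ 16 (mod 31)
9^5 ≡ 25 (mod 31)
9^6 ≡ 8 (mod 31)
9^10 ≡ 5 (mod 31)
9^15 ≡ 1 (mod 31) ✓
The order of 9 is 15, so the subgroup it generates has 15 elements.
[(Z/31Z)^× : ⟨9⟩] = 30/15 = 2.

2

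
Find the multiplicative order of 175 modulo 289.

By Lagrange's theorem, ord_289(175) divides φ(289) = φ(17^2) = 17·(17−1) = 272 = 2^4 · 17.
Divisors of 272: 1, 2, 4, 8, 16, 17, 34, 68, 136, 272.
Check 175^d mod 289 for each divisor in increasing order:
175^1 ≡ 175
175^2 ≡ 280
175^4 ≡ 81
175^8 ≡ 203
175^16 ≡ 171
175^17 ≡ 158
175^34 ≡ 110
175^68 ≡ 251
175^136 ≡ 288
175^272 ≡ 1
Therefore the multiplicative order of 175 modulo 289 is 272.

272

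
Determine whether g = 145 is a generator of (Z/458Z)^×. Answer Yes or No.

No

φ(458) = φ(2)·φ(229) = 1·228 = 228 = 2^2 · 3 · 19.
It suffices to check that the order of 145 is not a proper divisor of 228: compute 145^(228/q) for q ∈ {2, 3, 19}.
145^114 ≡ 457 (mod 458)  [q = 2: ≢ 1 ✓]
145^76 ≡ 1 (mod 458)  [q = 3: ≡ 1 ✗]
145^12 ≡ 333 (mod 458)  [q = 19: ≢ 1 ✓]
The check at q = 3 fails, so 145 generates a proper subgroup.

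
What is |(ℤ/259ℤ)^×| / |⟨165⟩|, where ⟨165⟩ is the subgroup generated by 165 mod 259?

6

The order of 165 must divide φ(259) = φ(7·37) = (7−1)·(37−1) = 6·36 = 216 = 2^3 · 3^3.
Divisors of 216: 1, 2, 3, 4, 6, 8, 9, 12, 18, 24, 27, 36, 54, 72, 108, 216.
Compute 165^d (mod 259) for the divisors d until we hit 1:
165^1 ≡ 165 (mod 259)
165^2 ≡ 30 (mod 259)
165^3 ≡ 29 (mod 259)
165^4 ≡ 123 (mod 259)
165^6 ≡ 64 (mod 259)
165^8 ≡ 107 (mod 259)
165^9 ≡ 43 (mod 259)
165^12 ≡ 211 (mod 259)
165^18 ≡ 36 (mod 259)
165^24 ≡ 232 (mod 259)
165^27 ≡ 253 (mod 259)
165^36 ≡ 1 (mod 259) ✓
The order of 165 is 36, so the subgroup it generates has 36 elements.
[(Z/259Z)^× : ⟨165⟩] = 216/36 = 6.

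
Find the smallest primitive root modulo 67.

2

φ(67) = 67 − 1 = 66 = 2 · 3 · 11.
Test candidates g = 2, 3, … against the prime factors q ∈ {2, 3, 11} of φ(67): g is a generator iff g^(66/q) ≢ 1 for every such q.
g = 2: 2^33 ≡ 66; 2^22 ≡ 37; 2^6 ≡ 64 — none is 1, so 2 is a primitive root.
Hence the least primitive root of 67 is 2.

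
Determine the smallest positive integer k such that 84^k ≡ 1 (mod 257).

128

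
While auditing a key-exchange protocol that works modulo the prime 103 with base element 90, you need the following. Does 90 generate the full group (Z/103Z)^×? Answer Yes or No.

No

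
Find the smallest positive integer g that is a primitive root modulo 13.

2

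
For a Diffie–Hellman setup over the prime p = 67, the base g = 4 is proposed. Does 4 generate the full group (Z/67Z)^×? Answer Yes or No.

No

φ(67) = 67 − 1 = 66 = 2 · 3 · 11.
It suffices to check that the order of 4 is not a proper divisor of 66: compute 4^(66/q) for q ∈ {2, 3, 11}.
4^33 ≡ 1 (mod 67)  [q = 2: ≡ 1 ✗]
4^22 ≡ 29 (mod 67)  [q = 3: ≢ 1 ✓]
4^6 ≡ 9 (mod 67)  [q = 11: ≢ 1 ✓]
4^33 ≡ 1 shows ord(4) | 33, strictly less than φ(67); not a primitive root.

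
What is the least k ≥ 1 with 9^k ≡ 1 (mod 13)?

Since 9 ∈ (Z/13Z)^×, its order divides φ(13) = 13 − 1 = 12 = 2^2 · 3.
Divisors of 12: 1, 2, 3, 4, 6, 12.
Test each divisor d:
9^1 ≡ 9 (mod 13)
9^2 ≡ 3 (mod 13)
9^3 ≡ 1 (mod 13) ✓
Therefore the multiplicative order of 9 modulo 13 is 3.

3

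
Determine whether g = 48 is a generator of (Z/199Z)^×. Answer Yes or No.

Yes

φ(199) = 199 − 1 = 198 = 2 · 3^2 · 11.
An element g generates (Z/199Z)^× iff g^(198/q) ≢ 1 (mod 199) for each prime q ∈ {2, 3, 11}.
48^99 ≡ 198 (mod 199)  [q = 2: ≢ 1 ✓]
48^66 ≡ 92 (mod 199)  [q = 3: ≢ 1 ✓]
48^18 ≡ 61 (mod 199)  [q = 11: ≢ 1 ✓]
All checks pass, so 48 has order 198 and is a primitive root modulo 199.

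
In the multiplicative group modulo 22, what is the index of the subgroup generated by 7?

1

By Lagrange's theorem, ord_22(7) divides φ(22) = φ(2)·φ(11) = 1·10 = 10 = 2 · 5.
Divisors of 10: 1, 2, 5, 10.
Compute 7^d (mod 22) for the divisors d until we hit 1:
7^1 ≡ 7 (mod 22)
7^2 ≡ 5 (mod 22)
7^5 ≡ 21 (mod 22)
7^10 ≡ 1 (mod 22) ✓
So ord_22(7) = 10, hence |⟨7⟩| = 10.
The index is φ(22) / ord(7) = 10 / 10 = 1.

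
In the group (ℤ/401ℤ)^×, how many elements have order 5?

φ(401) = 401 − 1 = 400 = 2^4 · 5^2.
In a cyclic group of order 400, there are φ(d) elements of order d for each divisor d of 400, and zero for non-divisors.
5 | 400, and φ(5) = 5 − 1 = 4.

4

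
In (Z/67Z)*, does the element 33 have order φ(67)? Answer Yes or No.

φ(67) = 67 − 1 = 66 = 2 · 3 · 11.
Test 33^(66/q) mod 67 for each prime factor q of 66:
33^33 ≡ 1 (mod 67)  [q = 2: ≡ 1 ✗]
33^22 ≡ 29 (mod 67)  [q = 3: ≢ 1 ✓]
33^6 ≡ 22 (mod 67)  [q = 11: ≢ 1 ✓]
Since 33^33 ≡ 1, the order of 33 divides 33 < 66, so 33 is not a primitive root.

No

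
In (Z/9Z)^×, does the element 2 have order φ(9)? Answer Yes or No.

Yes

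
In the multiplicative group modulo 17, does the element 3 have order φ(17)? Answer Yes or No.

Yes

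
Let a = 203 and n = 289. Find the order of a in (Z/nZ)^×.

34

By Lagrange's theorem, ord_289(203) divides φ(289) = φ(17^2) = 17·(17−1) = 272 = 2^4 · 17.
Divisors of 272: 1, 2, 4, 8, 16, 17, 34, 68, 136, 272.
Check 203^d mod 289 for each divisor in increasing order:
203^1 ≡ 203
203^2 ≡ 171
203^4 ≡ 52
203^8 ≡ 103
203^16 ≡ 205
203^17 ≡ 288
203^34 ≡ 1
The smallest such exponent is 34, so the order of 203 is 34.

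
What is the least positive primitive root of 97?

5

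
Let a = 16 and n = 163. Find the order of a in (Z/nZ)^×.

81

By Lagrange's theorem, ord_163(16) divides φ(163) = 163 − 1 = 162 = 2 · 3^4.
Divisors of 162: 1, 2, 3, 6, 9, 18, 27, 54, 81, 162.
Test each divisor d:
16^1 ≡ 16 (mod 163)
16^2 ≡ 93 (mod 163)
16^3 ≡ 21 (mod 163)
16^6 ≡ 115 (mod 163)
16^9 ≡ 133 (mod 163)
16^18 ≡ 85 (mod 163)
16^27 ≡ 58 (mod 163)
16^54 ≡ 104 (mod 163)
16^81 ≡ 1 (mod 163) ✓
So ord_163(16) = 81.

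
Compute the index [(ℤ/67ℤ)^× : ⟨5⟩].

The order of 5 must divide φ(67) = 67 − 1 = 66 = 2 · 3 · 11.
Divisors of 66: 1, 2, 3, 6, 11, 22, 33, 66.
Test each divisor d:
5^1 ≡ 5 (mod 67)
5^2 ≡ 25 (mod 67)
5^3 ≡ 58 (mod 67)
5^6 ≡ 14 (mod 67)
5^11 ≡ 66 (mod 67)
5^22 ≡ 1 (mod 67) ✓
So ord_67(5) = 22, hence |⟨5⟩| = 22.
[(Z/67Z)^× : ⟨5⟩] = 66/22 = 3.

3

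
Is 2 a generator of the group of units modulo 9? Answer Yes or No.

Yes

φ(9) = φ(3^2) = 3·(3−1) = 6 = 2 · 3.
It suffices to check that the order of 2 is not a proper divisor of 6: compute 2^(6/q) for q ∈ {2, 3}.
2^3 ≡ 8 (mod 9)  [q = 2: ≢ 1 ✓]
2^2 ≡ 4 (mod 9)  [q = 3: ≢ 1 ✓]
Every test exponent gives a nontrivial residue, hence 2 generates the full group.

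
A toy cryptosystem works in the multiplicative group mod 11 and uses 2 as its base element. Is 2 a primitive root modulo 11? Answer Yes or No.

Yes

φ(11) = 11 − 1 = 10 = 2 · 5.
It suffices to check that the order of 2 is not a proper divisor of 10: compute 2^(10/q) for q ∈ {2, 5}.
2^5 ≡ 10 (mod 11)  [q = 2: ≢ 1 ✓]
2^2 ≡ 4 (mod 11)  [q = 5: ≢ 1 ✓]
None equal 1, so ord_11(2) = 10: 2 is a primitive root.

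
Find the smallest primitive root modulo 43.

3

φ(43) = 43 − 1 = 42 = 2 · 3 · 7.
Test candidates g = 2, 3, … against the prime factors q ∈ {2, 3, 7} of φ(43): g is a generator iff g^(42/q) ≢ 1 for every such q.
g = 2: 2^21 ≡ 42; 2^14 ≡ 1 — hits 1, so not a primitive root.
g = 3: 3^21 ≡ 42; 3^14 ≡ 36; 3^6 ≡ 41 — none is 1, so 3 is a primitive root.
Hence the least primitive root of 43 is 3.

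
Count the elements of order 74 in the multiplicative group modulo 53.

φ(53) = 53 − 1 = 52 = 2^2 · 13.
In a cyclic group of order 52, there are φ(d) elements of order d for each divisor d of 52, and zero for non-divisors.
74 does not divide 52, so no element of (Z/53Z)^× has order 74.

0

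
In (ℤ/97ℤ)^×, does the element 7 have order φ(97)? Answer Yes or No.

Yes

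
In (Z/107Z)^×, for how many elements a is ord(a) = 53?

φ(107) = 107 − 1 = 106 = 2 · 53.
Since (Z/107Z)^× is cyclic of order 106, the number of elements of order d is φ(d) when d | 106 and 0 otherwise.
53 | 106, and φ(53) = 53 − 1 = 52.

52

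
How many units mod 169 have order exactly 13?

12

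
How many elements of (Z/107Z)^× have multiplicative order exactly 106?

φ(107) = 107 − 1 = 106 = 2 · 53.
Since (Z/107Z)^× is cyclic of order 106, the number of elements of order d is φ(d) when d | 106 and 0 otherwise.
106 = 2 · 53 divides 106, and φ(106) = 52.

52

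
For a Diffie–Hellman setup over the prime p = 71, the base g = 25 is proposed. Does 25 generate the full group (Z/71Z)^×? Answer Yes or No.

φ(71) = 71 − 1 = 70 = 2 · 5 · 7.
An element g generates (Z/71Z)^× iff g^(70/q) ≢ 1 (mod 71) for each prime q ∈ {2, 5, 7}.
25^35 ≡ 1 (mod 71)  [q = 2: ≡ 1 ✗]
25^14 ≡ 54 (mod 71)  [q = 5: ≢ 1 ✓]
25^10 ≡ 1 (mod 71)  [q = 7: ≡ 1 ✗]
Since 25^35 ≡ 1, the order of 25 divides 35 < 70, so 25 is not a primitive root.

No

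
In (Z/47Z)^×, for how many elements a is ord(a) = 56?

0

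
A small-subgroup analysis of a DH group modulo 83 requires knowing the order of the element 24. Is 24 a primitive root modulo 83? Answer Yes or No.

φ(83) = 83 − 1 = 82 = 2 · 41.
24 is a primitive root mod 83 iff 24^(φ(83)/q) ≢ 1 for every prime q | φ(83), i.e. q ∈ {2, 41}.
24^41 ≡ 82 (mod 83)  [q = 2: ≢ 1 ✓]
24^2 ≡ 78 (mod 83)  [q = 41: ≢ 1 ✓]
All checks pass, so 24 has order 82 and is a primitive root modulo 83.

Yes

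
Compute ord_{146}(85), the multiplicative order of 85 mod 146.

Since 85 ∈ (Z/146Z)^×, its order divides φ(146) = φ(2)·φ(73) = 1·72 = 72 = 2^3 · 3^2.
Divisors of 72: 1, 2, 3, 4, 6, 8, 9, 12, 18, 24, 36, 72.
Evaluate successive powers at the divisors of 72:
85^1 ≡ 85 (mod 146)
85^2 ≡ 71 (mod 146)
85^3 ≡ 49 (mod 146)
85^4 ≡ 77 (mod 146)
85^6 ≡ 65 (mod 146)
85^8 ≡ 89 (mod 146)
85^9 ≡ 119 (mod 146)
85^12 ≡ 137 (mod 146)
85^18 ≡ 145 (mod 146)
85^24 ≡ 81 (mod 146)
85^36 ≡ 1 (mod 146) ✓
Hence ord(85) = 36.

36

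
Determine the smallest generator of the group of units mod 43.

3

φ(43) = 43 − 1 = 42 = 2 · 3 · 7.
Test candidates g = 2, 3, … against the prime factors q ∈ {2, 3, 7} of φ(43): g is a generator iff g^(42/q) ≢ 1 for every such q.
g = 2: 2^21 ≡ 42; 2^14 ≡ 1 — hits 1, so not a primitive root.
g = 3: 3^21 ≡ 42; 3^14 ≡ 36; 3^6 ≡ 41 — none is 1, so 3 is a primitive root.
The smallest primitive root modulo 43 is 3.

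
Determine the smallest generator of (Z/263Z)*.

φ(263) = 263 − 1 = 262 = 2 · 131.
Test candidates g = 2, 3, … against the prime factors q ∈ {2, 131} of φ(263): g is a generator iff g^(262/q) ≢ 1 for every such q.
g = 2: 2^131 ≡ 1 — hits 1, so not a primitive root.
g = 3: 3^131 ≡ 1 — hits 1, so not a primitive root.
g = 4: 4^131 ≡ 1 — hits 1, so not a primitive root.
g = 5: 5^131 ≡ 262; 5^2 ≡ 25 — none is 1, so 5 is a primitive root.
Hence the least primitive root of 263 is 5.

5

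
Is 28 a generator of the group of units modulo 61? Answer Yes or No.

φ(61) = 61 − 1 = 60 = 2^2 · 3 · 5.
Test 28^(60/q) mod 61 for each prime factor q of 60:
28^30 ≡ 60 (mod 61)  [q = 2: ≢ 1 ✓]
28^20 ≡ 1 (mod 61)  [q = 3: ≡ 1 ✗]
28^12 ≡ 9 (mod 61)  [q = 5: ≢ 1 ✓]
28^20 ≡ 1 shows ord(28) | 20, strictly less than φ(61); not a primitive root.

No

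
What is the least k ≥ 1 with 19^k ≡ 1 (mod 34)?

8

ord(19) | φ(34) = φ(2)·φ(17) = 1·16 = 16 = 2^4.
Divisors of 16: 1, 2, 4, 8, 16.
Check 19^d mod 34 for each divisor in increasing order:
19^1 ≡ 19 (mod 34)
19^2 ≡ 21 (mod 34)
19^4 ≡ 33 (mod 34)
19^8 ≡ 1 (mod 34) ✓
So ord_34(19) = 8.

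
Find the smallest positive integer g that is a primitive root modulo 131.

φ(131) = 131 − 1 = 130 = 2 · 5 · 13.
Test candidates g = 2, 3, … against the prime factors q ∈ {2, 5, 13} of φ(131): g is a generator iff g^(130/q) ≢ 1 for every such q.
g = 2: 2^65 ≡ 130; 2^26 ≡ 53; 2^10 ≡ 107 — none is 1, so 2 is a primitive root.
So 2 is the smallest generator of (Z/131Z)^×.

2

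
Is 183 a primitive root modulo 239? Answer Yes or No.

No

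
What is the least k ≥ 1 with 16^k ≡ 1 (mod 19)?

9

ord(16) | φ(19) = 19 − 1 = 18 = 2 · 3^2.
Divisors of 18: 1, 2, 3, 6, 9, 18.
Check 16^d mod 19 for each divisor in increasing order:
16^1 ≡ 16 (mod 19)
16^2 ≡ 9 (mod 19)
16^3 ≡ 11 (mod 19)
16^6 ≡ 7 (mod 19)
16^9 ≡ 1 (mod 19) ✓
Hence ord(16) = 9.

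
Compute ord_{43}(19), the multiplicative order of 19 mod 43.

ord(19) | φ(43) = 43 − 1 = 42 = 2 · 3 · 7.
Divisors of 42: 1, 2, 3, 6, 7, 14, 21, 42.
Evaluate successive powers at the divisors of 42:
19^1 ≡ 19 (mod 43)
19^2 ≡ 17 (mod 43)
19^3 ≡ 22 (mod 43)
19^6 ≡ 11 (mod 43)
19^7 ≡ 37 (mod 43)
19^14 ≡ 36 (mod 43)
19^21 ≡ 42 (mod 43)
19^42 ≡ 1 (mod 43) ✓
Hence ord(19) = 42.

42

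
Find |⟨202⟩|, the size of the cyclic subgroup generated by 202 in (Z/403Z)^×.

60

ord(202) | φ(403) = φ(13·31) = (13−1)·(31−1) = 12·30 = 360 = 2^3 · 3^2 · 5.
Divisors of 360: 1, 2, 3, 4, 5, 6, 8, 9, 10, 12, 15, 18, 20, 24, 30, 36, 40, 45, 60, 72, 90, 120, 180, 360.
Compute 202^d (mod 403) for the divisors d until we hit 1:
202^1 ≡ 202 (mod 403)
202^2 ≡ 101 (mod 403)
202^3 ≡ 252 (mod 403)
202^4 ≡ 126 (mod 403)
202^5 ≡ 63 (mod 403)
202^6 ≡ 233 (mod 403)
202^8 ≡ 159 (mod 403)
202^9 ≡ 281 (mod 403)
202^10 ≡ 342 (mod 403)
202^12 ≡ 287 (mod 403)
202^15 ≡ 187 (mod 403)
202^18 ≡ 376 (mod 403)
202^20 ≡ 94 (mod 403)
202^24 ≡ 157 (mod 403)
202^30 ≡ 311 (mod 403)
202^36 ≡ 326 (mod 403)
202^40 ≡ 373 (mod 403)
202^45 ≡ 125 (mod 403)
202^60 ≡ 1 (mod 403) ✓
The smallest such exponent is 60, so the order of 202 is 60.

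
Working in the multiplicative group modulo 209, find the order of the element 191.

The order of 191 must divide φ(209) = φ(11·19) = (11−1)·(19−1) = 10·18 = 180 = 2^2 · 3^2 · 5.
Divisors of 180: 1, 2, 3, 4, 5, 6, 9, 10, 12, 15, 18, 20, 30, 36, 45, 60, 90, 180.
Compute 191^d (mod 209) for the divisors d until we hit 1:
191^1 ≡ 191 (mod 209)
191^2 ≡ 115 (mod 209)
191^3 ≡ 20 (mod 209)
191^4 ≡ 58 (mod 209)
191^5 ≡ 1 (mod 209) ✓
Therefore the multiplicative order of 191 modulo 209 is 5.

5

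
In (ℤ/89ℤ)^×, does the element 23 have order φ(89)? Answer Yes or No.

Yes

φ(89) = 89 − 1 = 88 = 2^3 · 11.
Test 23^(88/q) mod 89 for each prime factor q of 88:
23^44 ≡ 88 (mod 89)  [q = 2: ≢ 1 ✓]
23^8 ≡ 2 (mod 89)  [q = 11: ≢ 1 ✓]
None equal 1, so ord_89(23) = 88: 23 is a primitive root.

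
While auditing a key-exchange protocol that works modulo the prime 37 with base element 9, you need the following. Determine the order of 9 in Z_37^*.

Since 9 ∈ (Z/37Z)^×, its order divides φ(37) = 37 − 1 = 36 = 2^2 · 3^2.
Divisors of 36: 1, 2, 3, 4, 6, 9, 12, 18, 36.
Test each divisor d:
9^1 ≡ 9 (mod 37)
9^2 ≡ 7 (mod 37)
9^3 ≡ 26 (mod 37)
9^4 ≡ 12 (mod 37)
9^6 ≡ 10 (mod 37)
9^9 ≡ 1 (mod 37) ✓
The smallest such exponent is 9, so the order of 9 is 9.

9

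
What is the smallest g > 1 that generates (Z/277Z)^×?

5

φ(277) = 277 − 1 = 276 = 2^2 · 3 · 23.
g is a primitive root iff g^(276/q) ≢ 1 (mod 277) for each prime q ∈ {2, 3, 23}.
g = 2: 2^138 ≡ 276; 2^92 ≡ 1 — hits 1, so not a primitive root.
g = 3: 3^138 ≡ 1 — hits 1, so not a primitive root.
g = 4: 4^138 ≡ 1 — hits 1, so not a primitive root.
g = 5: 5^138 ≡ 276; 5^92 ≡ 116; 5^12 ≡ 27 — none is 1, so 5 is a primitive root.
The smallest primitive root modulo 277 is 5.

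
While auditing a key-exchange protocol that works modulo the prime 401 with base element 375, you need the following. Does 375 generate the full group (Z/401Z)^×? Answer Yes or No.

No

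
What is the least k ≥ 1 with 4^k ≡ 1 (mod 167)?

83

Since 4 ∈ (Z/167Z)^×, its order divides φ(167) = 167 − 1 = 166 = 2 · 83.
Divisors of 166: 1, 2, 83, 166.
Test each divisor d:
4^1 ≡ 4
4^2 ≡ 16
4^83 ≡ 1
So ord_167(4) = 83.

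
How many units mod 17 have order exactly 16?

φ(17) = 17 − 1 = 16 = 2^4.
(Z/17Z)^× is cyclic (|G| = 16); a cyclic group of order m has exactly φ(d) elements of each order d | m, and none otherwise.
16 = 2^4 divides 16, and φ(16) = 8.

8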